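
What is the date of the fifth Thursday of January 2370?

January 1, 2370 is a Thursday.
The first Thursday is therefore January 1 (same day).
The fifth Thursday is 1 + 4×7 = January 29.

January 29, 2370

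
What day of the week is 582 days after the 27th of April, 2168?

Apr 27, 2168 is a Wednesday.
582 mod 7 = 1, so 582 days after a Wednesday is Wednesday + 1 = Thursday.

Thursday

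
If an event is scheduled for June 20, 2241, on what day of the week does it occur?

Sunday

Doomsday rule: the anchor day for the 2200s is Friday. For year 41: 41÷12 = 3 r 5, and 5÷4 = 1, so 3+5+1 = 9.
Friday + 9 ≡ Sunday — that's 2241's doomsday.
In June the doomsday date is Jun 6.
Jun 20 is 14 days after Jun 6; 14 mod 7 = 0, so Sunday + 0 = Sunday.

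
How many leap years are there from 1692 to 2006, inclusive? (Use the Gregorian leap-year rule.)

76

Multiples of 4 in [1692,2006]: 79.
Of those, multiples of 100: 4 (not leap unless ÷400).
Multiples of 400: 1.
Leap years = 79 − 4 + 1 = 76.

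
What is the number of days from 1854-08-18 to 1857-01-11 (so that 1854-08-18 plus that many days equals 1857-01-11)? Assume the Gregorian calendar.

877

Aug 18, 1854 → Aug 18, 1855: 365 days.
Aug 18, 1855 → Aug 18, 1856: 366 days (Feb 29, 1856 is in that span).
Aug 18, 1856 → Sep 18, 1856: 31 days (August has 31).
Sep 18, 1856 → Oct 18, 1856: 30 days (September has 30).
Oct 18, 1856 → Nov 18, 1856: 31 days (October has 31).
Nov 18, 1856 → Dec 18, 1856: 30 days (November has 30).
Dec 18, 1856 → Jan 11, 1857: 24 days.
Total: 877 days.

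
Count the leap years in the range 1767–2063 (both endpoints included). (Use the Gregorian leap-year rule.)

72

Multiples of 4 in [1767,2063]: 74.
Of those, multiples of 100: 3 (not leap unless ÷400).
Multiples of 400: 1.
Leap years = 74 − 3 + 1 = 72.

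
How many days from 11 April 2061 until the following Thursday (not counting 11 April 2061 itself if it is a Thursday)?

Apr 11, 2061 is a Monday.
From Monday to the next Thursday is 3 days.

3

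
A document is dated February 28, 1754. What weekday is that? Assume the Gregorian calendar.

Doomsday rule: the anchor day for the 1700s is Sunday. For year 54: 54÷12 = 4 r 6, and 6÷4 = 1, so 4+6+1 = 11.
Sunday + 11 ≡ Thursday — that's 1754's doomsday.
In February the doomsday date is Feb 28 (1754 is not a leap year).
Feb 28 is the doomsday itself: Thursday.

Thursday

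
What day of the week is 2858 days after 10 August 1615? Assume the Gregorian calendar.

Aug 10, 1615 is a Monday.
2858 mod 7 = 2, so 2858 days after a Monday is Monday + 2 = Wednesday.

Wednesday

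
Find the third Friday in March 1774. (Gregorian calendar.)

March 18, 1774

March 1, 1774 is a Tuesday.
The first Friday is therefore March 4 (3 days later).
The third Friday is 4 + 2×7 = March 18.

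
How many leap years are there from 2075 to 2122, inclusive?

11

Multiples of 4 in [2075,2122]: 12.
Of those, multiples of 100: 1 (not leap unless ÷400).
Multiples of 400: 0.
Leap years = 12 − 1 + 0 = 11.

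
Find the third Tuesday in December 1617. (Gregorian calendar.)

December 1, 1617 is a Friday.
The first Tuesday is therefore December 5 (4 days later).
The third Tuesday is 5 + 2×7 = December 19.

December 19, 1617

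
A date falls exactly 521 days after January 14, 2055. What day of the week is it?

Sunday

Jan 14, 2055 is a Thursday.
521 mod 7 = 3, so 521 days after a Thursday is Thursday + 3 = Sunday.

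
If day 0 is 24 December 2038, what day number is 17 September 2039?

Dec 24, 2038 → Jan 24, 2039: 31 days (December has 31).
Jan 24, 2039 → Feb 24, 2039: 31 days (January has 31).
Feb 24, 2039 → Mar 24, 2039: 28 days (February has 28).
Mar 24, 2039 → Apr 24, 2039: 31 days (March has 31).
Apr 24, 2039 → May 24, 2039: 30 days (April has 30).
May 24, 2039 → Jun 24, 2039: 31 days (May has 31).
Jun 24, 2039 → Jul 24, 2039: 30 days (June has 30).
Jul 24, 2039 → Aug 24, 2039: 31 days (July has 31).
Aug 24, 2039 → Sep 17, 2039: 24 days.
Total: 267 days.

267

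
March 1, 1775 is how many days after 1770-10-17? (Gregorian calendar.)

1596

Oct 17, 1770 → Oct 17, 1771: 365 days.
Oct 17, 1771 → Oct 17, 1772: 366 days (Feb 29, 1772 is in that span).
Oct 17, 1772 → Oct 17, 1773: 365 days.
Oct 17, 1773 → Oct 17, 1774: 365 days.
Oct 17, 1774 → Nov 17, 1774: 31 days (October has 31).
Nov 17, 1774 → Dec 17, 1774: 30 days (November has 30).
Dec 17, 1774 → Jan 17, 1775: 31 days (December has 31).
Jan 17, 1775 → Feb 17, 1775: 31 days (January has 31).
Feb 17, 1775 → Mar 1, 1775: 12 days.
Total: 1596 days.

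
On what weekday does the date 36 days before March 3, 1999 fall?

First find the weekday of Mar 3, 1999. Doomsday rule: the anchor day for the 1900s is Wednesday. For year 99: 99÷12 = 8 r 3, and 3÷4 = 0, so 8+3+0 = 11.
Wednesday + 11 ≡ Sunday — that's 1999's doomsday.
In March the doomsday date is Mar 14.
Mar 3 is 11 days before Mar 14; 11 mod 7 = 4, so Sunday − 4 = Wednesday.
36 mod 7 = 1, so 36 days before a Wednesday is Wednesday − 1 = Tuesday.

Tuesday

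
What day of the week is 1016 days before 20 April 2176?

Friday

Apr 20, 2176 is a Saturday.
1016 mod 7 = 1, so 1016 days before a Saturday is Saturday − 1 = Friday.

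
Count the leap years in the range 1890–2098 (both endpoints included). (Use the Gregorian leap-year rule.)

Multiples of 4 in [1890,2098]: 52.
Of those, multiples of 100: 2 (not leap unless ÷400).
Multiples of 400: 1.
Leap years = 52 − 2 + 1 = 51.

51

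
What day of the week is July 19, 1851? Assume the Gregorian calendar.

Doomsday rule: the anchor day for the 1800s is Friday. For year 51: 51÷12 = 4 r 3, and 3÷4 = 0, so 4+3+0 = 7.
Friday + 7 ≡ Friday — that's 1851's doomsday.
In July the doomsday date is Jul 11.
Jul 19 is 8 days after Jul 11; 8 mod 7 = 1, so Friday + 1 = Saturday.

Saturday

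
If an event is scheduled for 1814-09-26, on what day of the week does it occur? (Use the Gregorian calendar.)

Monday

Doomsday rule: the anchor day for the 1800s is Friday. For year 14: 14÷12 = 1 r 2, and 2÷4 = 0, so 1+2+0 = 3.
Friday + 3 ≡ Monday — that's 1814's doomsday.
In September the doomsday date is Sep 5.
Sep 26 is 21 days after Sep 5; 21 mod 7 = 0, so Monday + 0 = Monday.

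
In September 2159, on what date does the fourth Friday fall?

September 1, 2159 is a Saturday.
The first Friday is therefore September 7 (6 days later).
The fourth Friday is 7 + 3×7 = September 28.

September 28, 2159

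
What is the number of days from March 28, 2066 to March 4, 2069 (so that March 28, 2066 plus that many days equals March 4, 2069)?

1072

Mar 28, 2066 → Mar 28, 2067: 365 days.
Mar 28, 2067 → Mar 28, 2068: 366 days (Feb 29, 2068 is in that span).
Mar 28, 2068 → Apr 28, 2068: 31 days (March has 31).
Apr 28, 2068 → May 28, 2068: 30 days (April has 30).
May 28, 2068 → Jun 28, 2068: 31 days (May has 31).
Jun 28, 2068 → Jul 28, 2068: 30 days (June has 30).
Jul 28, 2068 → Aug 28, 2068: 31 days (July has 31).
Aug 28, 2068 → Sep 28, 2068: 31 days (August has 31).
Sep 28, 2068 → Oct 28, 2068: 30 days (September has 30).
Oct 28, 2068 → Nov 28, 2068: 31 days (October has 31).
Nov 28, 2068 → Dec 28, 2068: 30 days (November has 30).
Dec 28, 2068 → Jan 28, 2069: 31 days (December has 31).
Jan 28, 2069 → Feb 28, 2069: 31 days (January has 31).
Feb 28, 2069 → Mar 4, 2069: 4 days.
Total: 1072 days.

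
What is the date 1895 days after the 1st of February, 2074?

+365 (one year) → Feb 1, 2075 (1530 left).
+365 (one year) → Feb 1, 2076 (1165 left).
+366 (one year; includes Feb 29, 2076) → Feb 1, 2077 (799 left).
+365 (one year) → Feb 1, 2078 (434 left).
+365 (one year) → Feb 1, 2079 (69 left).
Feb has 28 days: +28 → Mar 1, 2079 (41 left).
Mar has 31 days: +31 → Apr 1, 2079 (10 left).
+10 → Apr 11, 2079.

April 11, 2079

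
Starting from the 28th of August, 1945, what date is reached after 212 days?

Aug has 31 days: +4 → Sep 1, 1945 (208 left).
Sep has 30 days: +30 → Oct 1, 1945 (178 left).
Oct has 31 days: +31 → Nov 1, 1945 (147 left).
Nov has 30 days: +30 → Dec 1, 1945 (117 left).
Dec has 31 days: +31 → Jan 1, 1946 (86 left).
Jan has 31 days: +31 → Feb 1, 1946 (55 left).
Feb has 28 days: +28 → Mar 1, 1946 (27 left).
+27 → Mar 28, 1946.

March 28, 1946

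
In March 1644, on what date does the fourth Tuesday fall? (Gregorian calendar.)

March 1, 1644 is a Tuesday.
The first Tuesday is therefore March 1 (same day).
The fourth Tuesday is 1 + 3×7 = March 22.

March 22, 1644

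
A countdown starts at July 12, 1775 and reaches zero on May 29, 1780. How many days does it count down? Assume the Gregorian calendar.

1783

Jul 12, 1775 → Jul 12, 1776: 366 days (Feb 29, 1776 is in that span).
Jul 12, 1776 → Jul 12, 1777: 365 days.
Jul 12, 1777 → Jul 12, 1778: 365 days.
Jul 12, 1778 → Jul 12, 1779: 365 days.
Jul 12, 1779 → Aug 12, 1779: 31 days (July has 31).
Aug 12, 1779 → Sep 12, 1779: 31 days (August has 31).
Sep 12, 1779 → Oct 12, 1779: 30 days (September has 30).
Oct 12, 1779 → Nov 12, 1779: 31 days (October has 31).
Nov 12, 1779 → Dec 12, 1779: 30 days (November has 30).
Dec 12, 1779 → Jan 12, 1780: 31 days (December has 31).
Jan 12, 1780 → Feb 12, 1780: 31 days (January has 31).
Feb 12, 1780 → Mar 12, 1780: 29 days (February has 29).
Mar 12, 1780 → Apr 12, 1780: 31 days (March has 31).
Apr 12, 1780 → May 12, 1780: 30 days (April has 30).
May 12, 1780 → May 29, 1780: 17 days.
Total: 1783 days.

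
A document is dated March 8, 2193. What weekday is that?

Friday

Doomsday rule: the anchor day for the 2100s is Sunday. For year 93: 93÷12 = 7 r 9, and 9÷4 = 2, so 7+9+2 = 18.
Sunday + 18 ≡ Thursday — that's 2193's doomsday.
In March the doomsday date is Mar 14.
Mar 8 is 6 days before Mar 14; 6 mod 7 = 6, so Thursday − 6 = Friday.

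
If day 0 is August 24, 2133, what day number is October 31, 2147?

Aug 24, 2133 → Aug 24, 2134: 365 days.
Aug 24, 2134 → Aug 24, 2135: 365 days.
Aug 24, 2135 → Aug 24, 2136: 366 days (Feb 29, 2136 is in that span).
Aug 24, 2136 → Aug 24, 2137: 365 days.
Aug 24, 2137 → Aug 24, 2138: 365 days.
Aug 24, 2138 → Aug 24, 2139: 365 days.
Aug 24, 2139 → Aug 24, 2140: 366 days (Feb 29, 2140 is in that span).
Aug 24, 2140 → Aug 24, 2141: 365 days.
Aug 24, 2141 → Aug 24, 2142: 365 days.
Aug 24, 2142 → Aug 24, 2143: 365 days.
Aug 24, 2143 → Aug 24, 2144: 366 days (Feb 29, 2144 is in that span).
Aug 24, 2144 → Aug 24, 2145: 365 days.
Aug 24, 2145 → Aug 24, 2146: 365 days.
Aug 24, 2146 → Aug 24, 2147: 365 days.
Aug 24, 2147 → Sep 24, 2147: 31 days (August has 31).
Sep 24, 2147 → Oct 24, 2147: 30 days (September has 30).
Oct 24, 2147 → Oct 31, 2147: 7 days.
Total: 5181 days.

5181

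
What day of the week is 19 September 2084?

Tuesday

Doomsday rule: the anchor day for the 2000s is Tuesday. For year 84: 84÷12 = 7 r 0, and 0÷4 = 0, so 7+0+0 = 7.
Tuesday + 7 ≡ Tuesday — that's 2084's doomsday.
In September the doomsday date is Sep 5.
Sep 19 is 14 days after Sep 5; 14 mod 7 = 0, so Tuesday + 0 = Tuesday.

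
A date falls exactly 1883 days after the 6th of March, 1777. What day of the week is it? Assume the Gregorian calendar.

Thursday

First find the weekday of Mar 6, 1777. Doomsday rule: the anchor day for the 1700s is Sunday. For year 77: 77÷12 = 6 r 5, and 5÷4 = 1, so 6+5+1 = 12.
Sunday + 12 ≡ Friday — that's 1777's doomsday.
In March the doomsday date is Mar 14.
Mar 6 is 8 days before Mar 14; 8 mod 7 = 1, so Friday − 1 = Thursday.
1883 mod 7 = 0, so 1883 days after a Thursday is Thursday + 0 = Thursday.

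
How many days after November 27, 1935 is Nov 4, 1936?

343

Nov 27, 1935 → Dec 27, 1935: 30 days (November has 30).
Dec 27, 1935 → Jan 27, 1936: 31 days (December has 31).
Jan 27, 1936 → Feb 27, 1936: 31 days (January has 31).
Feb 27, 1936 → Mar 27, 1936: 29 days (February has 29).
Mar 27, 1936 → Apr 27, 1936: 31 days (March has 31).
Apr 27, 1936 → May 27, 1936: 30 days (April has 30).
May 27, 1936 → Jun 27, 1936: 31 days (May has 31).
Jun 27, 1936 → Jul 27, 1936: 30 days (June has 30).
Jul 27, 1936 → Aug 27, 1936: 31 days (July has 31).
Aug 27, 1936 → Sep 27, 1936: 31 days (August has 31).
Sep 27, 1936 → Oct 27, 1936: 30 days (September has 30).
Oct 27, 1936 → Nov 4, 1936: 8 days.
Total: 343 days.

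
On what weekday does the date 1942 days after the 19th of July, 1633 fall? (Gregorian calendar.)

First find the weekday of Jul 19, 1633. Doomsday rule: the anchor day for the 1600s is Tuesday. For year 33: 33÷12 = 2 r 9, and 9÷4 = 2, so 2+9+2 = 13.
Tuesday + 13 ≡ Monday — that's 1633's doomsday.
In July the doomsday date is Jul 11.
Jul 19 is 8 days after Jul 11; 8 mod 7 = 1, so Monday + 1 = Tuesday.
1942 mod 7 = 3, so 1942 days after a Tuesday is Tuesday + 3 = Friday.

Friday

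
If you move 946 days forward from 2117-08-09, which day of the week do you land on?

Tuesday

First find the weekday of Aug 9, 2117. Doomsday rule: the anchor day for the 2100s is Sunday. For year 17: 17÷12 = 1 r 5, and 5÷4 = 1, so 1+5+1 = 7.
Sunday + 7 ≡ Sunday — that's 2117's doomsday.
In August the doomsday date is Aug 8.
Aug 9 is 1 day after Aug 8; 1 mod 7 = 1, so Sunday + 1 = Monday.
946 mod 7 = 1, so 946 days after a Monday is Monday + 1 = Tuesday.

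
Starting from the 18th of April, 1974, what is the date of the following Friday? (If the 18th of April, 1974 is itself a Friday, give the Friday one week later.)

Apr 18, 1974 is a Thursday.
From Thursday to the next Friday is 1 day.
Apr 18, 1974 + 1 = Apr 19, 1974.

April 19, 1974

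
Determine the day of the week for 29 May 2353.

Doomsday rule: the anchor day for the 2300s is Wednesday. For year 53: 53÷12 = 4 r 5, and 5÷4 = 1, so 4+5+1 = 10.
Wednesday + 10 ≡ Saturday — that's 2353's doomsday.
In May the doomsday date is May 9.
May 29 is 20 days after May 9; 20 mod 7 = 6, so Saturday + 6 = Friday.

Friday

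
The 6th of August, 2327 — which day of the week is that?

Doomsday rule: the anchor day for the 2300s is Wednesday. For year 27: 27÷12 = 2 r 3, and 3÷4 = 0, so 2+3+0 = 5.
Wednesday + 5 ≡ Monday — that's 2327's doomsday.
In August the doomsday date is Aug 8.
Aug 6 is 2 days before Aug 8; 2 mod 7 = 2, so Monday − 2 = Saturday.

Saturday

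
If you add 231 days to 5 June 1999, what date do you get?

January 22, 2000

Jun has 30 days: +26 → Jul 1, 1999 (205 left).
Jul has 31 days: +31 → Aug 1, 1999 (174 left).
Aug has 31 days: +31 → Sep 1, 1999 (143 left).
Sep has 30 days: +30 → Oct 1, 1999 (113 left).
Oct has 31 days: +31 → Nov 1, 1999 (82 left).
Nov has 30 days: +30 → Dec 1, 1999 (52 left).
Dec has 31 days: +31 → Jan 1, 2000 (21 left).
+21 → Jan 22, 2000.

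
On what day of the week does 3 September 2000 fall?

Sunday

January 1, 2000 is a Saturday.
Jan 1, 2000 → Feb 1, 2000: 31 days (January has 31).
Feb 1, 2000 → Mar 1, 2000: 29 days (February has 29).
Mar 1, 2000 → Apr 1, 2000: 31 days (March has 31).
Apr 1, 2000 → May 1, 2000: 30 days (April has 30).
May 1, 2000 → Jun 1, 2000: 31 days (May has 31).
Jun 1, 2000 → Jul 1, 2000: 30 days (June has 30).
Jul 1, 2000 → Aug 1, 2000: 31 days (July has 31).
Aug 1, 2000 → Sep 1, 2000: 31 days (August has 31).
Sep 1, 2000 → Sep 3, 2000: 2 days.
Total: 246 days.
246 mod 7 = 1, so Saturday + 1 = Sunday.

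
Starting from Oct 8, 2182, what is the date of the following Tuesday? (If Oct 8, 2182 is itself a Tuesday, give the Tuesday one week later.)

October 15, 2182

Oct 8, 2182 is a Tuesday.
From Tuesday to the next Tuesday is 7 days.
Oct 8, 2182 + 7 = Oct 15, 2182.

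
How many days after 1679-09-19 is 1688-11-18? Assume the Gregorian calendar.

3348

Sep 19, 1679 → Sep 19, 1680: 366 days (Feb 29, 1680 is in that span).
Sep 19, 1680 → Sep 19, 1681: 365 days.
Sep 19, 1681 → Sep 19, 1682: 365 days.
Sep 19, 1682 → Sep 19, 1683: 365 days.
Sep 19, 1683 → Sep 19, 1684: 366 days (Feb 29, 1684 is in that span).
Sep 19, 1684 → Sep 19, 1685: 365 days.
Sep 19, 1685 → Sep 19, 1686: 365 days.
Sep 19, 1686 → Sep 19, 1687: 365 days.
Sep 19, 1687 → Sep 19, 1688: 366 days (Feb 29, 1688 is in that span).
Sep 19, 1688 → Oct 19, 1688: 30 days (September has 30).
Oct 19, 1688 → Nov 18, 1688: 30 days.
Total: 3348 days.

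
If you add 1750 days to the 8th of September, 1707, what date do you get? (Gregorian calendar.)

June 23, 1712

+366 (one year; includes Feb 29, 1708) → Sep 8, 1708 (1384 left).
+365 (one year) → Sep 8, 1709 (1019 left).
+365 (one year) → Sep 8, 1710 (654 left).
+365 (one year) → Sep 8, 1711 (289 left).
Sep has 30 days: +23 → Oct 1, 1711 (266 left).
Oct has 31 days: +31 → Nov 1, 1711 (235 left).
Nov has 30 days: +30 → Dec 1, 1711 (205 left).
Dec has 31 days: +31 → Jan 1, 1712 (174 left).
Jan has 31 days: +31 → Feb 1, 1712 (143 left).
Feb has 29 days: +29 → Mar 1, 1712 (114 left).
Mar has 31 days: +31 → Apr 1, 1712 (83 left).
Apr has 30 days: +30 → May 1, 1712 (53 left).
May has 31 days: +31 → Jun 1, 1712 (22 left).
+22 → Jun 23, 1712.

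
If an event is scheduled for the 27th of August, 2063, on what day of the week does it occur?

Doomsday rule: the anchor day for the 2000s is Tuesday. For year 63: 63÷12 = 5 r 3, and 3÷4 = 0, so 5+3+0 = 8.
Tuesday + 8 ≡ Wednesday — that's 2063's doomsday.
In August the doomsday date is Aug 8.
Aug 27 is 19 days after Aug 8; 19 mod 7 = 5, so Wednesday + 5 = Monday.

Monday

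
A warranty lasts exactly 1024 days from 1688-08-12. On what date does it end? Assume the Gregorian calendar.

+365 (one year) → Aug 12, 1689 (659 left).
+365 (one year) → Aug 12, 1690 (294 left).
Aug has 31 days: +20 → Sep 1, 1690 (274 left).
Sep has 30 days: +30 → Oct 1, 1690 (244 left).
Oct has 31 days: +31 → Nov 1, 1690 (213 left).
Nov has 30 days: +30 → Dec 1, 1690 (183 left).
Dec has 31 days: +31 → Jan 1, 1691 (152 left).
Jan has 31 days: +31 → Feb 1, 1691 (121 left).
Feb has 28 days: +28 → Mar 1, 1691 (93 left).
Mar has 31 days: +31 → Apr 1, 1691 (62 left).
Apr has 30 days: +30 → May 1, 1691 (32 left).
May has 31 days: +31 → Jun 1, 1691 (1 left).
+1 → Jun 2, 1691.

June 2, 1691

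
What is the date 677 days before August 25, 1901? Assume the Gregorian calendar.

−365 (one year) → Aug 25, 1900 (312 left).
−25 → Jul 31, 1900 (end of Jul, 31 days; 287 left).
−31 → Jun 30, 1900 (end of Jun, 30 days; 256 left).
−30 → May 31, 1900 (end of May, 31 days; 226 left).
−31 → Apr 30, 1900 (end of Apr, 30 days; 195 left).
−30 → Mar 31, 1900 (end of Mar, 31 days; 165 left).
−31 → Feb 28, 1900 (end of Feb, 28 days; 134 left).
−28 → Jan 31, 1900 (end of Jan, 31 days; 106 left).
−31 → Dec 31, 1899 (end of Dec, 31 days; 75 left).
−31 → Nov 30, 1899 (end of Nov, 30 days; 44 left).
−30 → Oct 31, 1899 (end of Oct, 31 days; 14 left).
−14 → Oct 17, 1899.

October 17, 1899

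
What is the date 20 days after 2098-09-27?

Sep has 30 days: +4 → Oct 1, 2098 (16 left).
+16 → Oct 17, 2098.

October 17, 2098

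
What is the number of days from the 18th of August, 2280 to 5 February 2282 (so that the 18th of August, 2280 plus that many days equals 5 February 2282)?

Aug 18, 2280 → Aug 18, 2281: 365 days.
Aug 18, 2281 → Sep 18, 2281: 31 days (August has 31).
Sep 18, 2281 → Oct 18, 2281: 30 days (September has 30).
Oct 18, 2281 → Nov 18, 2281: 31 days (October has 31).
Nov 18, 2281 → Dec 18, 2281: 30 days (November has 30).
Dec 18, 2281 → Jan 18, 2282: 31 days (December has 31).
Jan 18, 2282 → Feb 5, 2282: 18 days.
Total: 536 days.

536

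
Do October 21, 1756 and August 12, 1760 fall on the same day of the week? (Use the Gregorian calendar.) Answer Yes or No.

From Oct 21, 1756 to Aug 12, 1760 is 1391 days.
1391 mod 7 = 5, so they are different weekdays.
(Oct 21, 1756 is a Thursday; Aug 12, 1760 is a Tuesday.)

No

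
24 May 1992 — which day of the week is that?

Sunday

January 1, 1992 is a Wednesday.
Jan 1, 1992 → Feb 1, 1992: 31 days (January has 31).
Feb 1, 1992 → Mar 1, 1992: 29 days (February has 29).
Mar 1, 1992 → Apr 1, 1992: 31 days (March has 31).
Apr 1, 1992 → May 1, 1992: 30 days (April has 30).
May 1, 1992 → May 24, 1992: 23 days.
Total: 144 days.
144 mod 7 = 4, so Wednesday + 4 = Sunday.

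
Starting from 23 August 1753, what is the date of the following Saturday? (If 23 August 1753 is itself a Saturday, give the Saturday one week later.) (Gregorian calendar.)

August 25, 1753

Aug 23, 1753 is a Thursday.
From Thursday to the next Saturday is 2 days.
Aug 23, 1753 + 2 = Aug 25, 1753.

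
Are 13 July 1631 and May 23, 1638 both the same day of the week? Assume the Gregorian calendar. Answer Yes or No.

Yes

From Jul 13, 1631 to May 23, 1638 is 2506 days.
2506 mod 7 = 0, so they are the same weekday.
(Jul 13, 1631 is a Sunday; May 23, 1638 is a Sunday.)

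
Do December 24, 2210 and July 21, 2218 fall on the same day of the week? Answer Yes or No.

No

From Dec 24, 2210 to Jul 21, 2218 is 2766 days.
2766 mod 7 = 1, so they are different weekdays.
(Dec 24, 2210 is a Monday; Jul 21, 2218 is a Tuesday.)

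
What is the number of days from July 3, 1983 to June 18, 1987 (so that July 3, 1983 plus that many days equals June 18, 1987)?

1446

Jul 3, 1983 → Jul 3, 1984: 366 days (Feb 29, 1984 is in that span).
Jul 3, 1984 → Jul 3, 1985: 365 days.
Jul 3, 1985 → Jul 3, 1986: 365 days.
Jul 3, 1986 → Aug 3, 1986: 31 days (July has 31).
Aug 3, 1986 → Sep 3, 1986: 31 days (August has 31).
Sep 3, 1986 → Oct 3, 1986: 30 days (September has 30).
Oct 3, 1986 → Nov 3, 1986: 31 days (October has 31).
Nov 3, 1986 → Dec 3, 1986: 30 days (November has 30).
Dec 3, 1986 → Jan 3, 1987: 31 days (December has 31).
Jan 3, 1987 → Feb 3, 1987: 31 days (January has 31).
Feb 3, 1987 → Mar 3, 1987: 28 days (February has 28).
Mar 3, 1987 → Apr 3, 1987: 31 days (March has 31).
Apr 3, 1987 → May 3, 1987: 30 days (April has 30).
May 3, 1987 → Jun 3, 1987: 31 days (May has 31).
Jun 3, 1987 → Jun 18, 1987: 15 days.
Total: 1446 days.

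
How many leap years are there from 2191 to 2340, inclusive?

Multiples of 4 in [2191,2340]: 38.
Of those, multiples of 100: 2 (not leap unless ÷400).
Multiples of 400: 0.
Leap years = 38 − 2 + 0 = 36.

36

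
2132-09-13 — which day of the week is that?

Saturday

Doomsday rule: the anchor day for the 2100s is Sunday. For year 32: 32÷12 = 2 r 8, and 8÷4 = 2, so 2+8+2 = 12.
Sunday + 12 ≡ Friday — that's 2132's doomsday.
In September the doomsday date is Sep 5.
Sep 13 is 8 days after Sep 5; 8 mod 7 = 1, so Friday + 1 = Saturday.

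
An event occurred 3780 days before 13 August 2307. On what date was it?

−365 (one year) → Aug 13, 2306 (3415 left).
−365 (one year) → Aug 13, 2305 (3050 left).
−365 (one year) → Aug 13, 2304 (2685 left).
−366 (one year; includes Feb 29, 2304) → Aug 13, 2303 (2319 left).
−365 (one year) → Aug 13, 2302 (1954 left).
−365 (one year) → Aug 13, 2301 (1589 left).
−365 (one year) → Aug 13, 2300 (1224 left).
−365 (one year) → Aug 13, 2299 (859 left).
−365 (one year) → Aug 13, 2298 (494 left).
−365 (one year) → Aug 13, 2297 (129 left).
−13 → Jul 31, 2297 (end of Jul, 31 days; 116 left).
−31 → Jun 30, 2297 (end of Jun, 30 days; 85 left).
−30 → May 31, 2297 (end of May, 31 days; 55 left).
−31 → Apr 30, 2297 (end of Apr, 30 days; 24 left).
−24 → Apr 6, 2297.

April 6, 2297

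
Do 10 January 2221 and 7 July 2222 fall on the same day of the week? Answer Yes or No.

From Jan 10, 2221 to Jul 7, 2222 is 543 days.
543 mod 7 = 4, so they are different weekdays.
(Jan 10, 2221 is a Wednesday; Jul 7, 2222 is a Sunday.)

No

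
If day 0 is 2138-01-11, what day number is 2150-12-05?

Jan 11, 2138 → Jan 11, 2139: 365 days.
Jan 11, 2139 → Jan 11, 2140: 365 days.
Jan 11, 2140 → Jan 11, 2141: 366 days (Feb 29, 2140 is in that span).
Jan 11, 2141 → Jan 11, 2142: 365 days.
Jan 11, 2142 → Jan 11, 2143: 365 days.
Jan 11, 2143 → Jan 11, 2144: 365 days.
Jan 11, 2144 → Jan 11, 2145: 366 days (Feb 29, 2144 is in that span).
Jan 11, 2145 → Jan 11, 2146: 365 days.
Jan 11, 2146 → Jan 11, 2147: 365 days.
Jan 11, 2147 → Jan 11, 2148: 365 days.
Jan 11, 2148 → Jan 11, 2149: 366 days (Feb 29, 2148 is in that span).
Jan 11, 2149 → Jan 11, 2150: 365 days.
Jan 11, 2150 → Feb 11, 2150: 31 days (January has 31).
Feb 11, 2150 → Mar 11, 2150: 28 days (February has 28).
Mar 11, 2150 → Apr 11, 2150: 31 days (March has 31).
Apr 11, 2150 → May 11, 2150: 30 days (April has 30).
May 11, 2150 → Jun 11, 2150: 31 days (May has 31).
Jun 11, 2150 → Jul 11, 2150: 30 days (June has 30).
Jul 11, 2150 → Aug 11, 2150: 31 days (July has 31).
Aug 11, 2150 → Sep 11, 2150: 31 days (August has 31).
Sep 11, 2150 → Oct 11, 2150: 30 days (September has 30).
Oct 11, 2150 → Nov 11, 2150: 31 days (October has 31).
Nov 11, 2150 → Dec 5, 2150: 24 days.
Total: 4711 days.

4711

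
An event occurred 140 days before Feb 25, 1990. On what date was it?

October 8, 1989

−25 → Jan 31, 1990 (end of Jan, 31 days; 115 left).
−31 → Dec 31, 1989 (end of Dec, 31 days; 84 left).
−31 → Nov 30, 1989 (end of Nov, 30 days; 53 left).
−30 → Oct 31, 1989 (end of Oct, 31 days; 23 left).
−23 → Oct 8, 1989.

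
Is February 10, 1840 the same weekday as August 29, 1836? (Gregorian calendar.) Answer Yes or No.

Yes

From Aug 29, 1836 to Feb 10, 1840 is 1260 days.
1260 mod 7 = 0, so they are the same weekday.
(Aug 29, 1836 is a Monday; Feb 10, 1840 is a Monday.)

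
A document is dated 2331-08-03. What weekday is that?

Doomsday rule: the anchor day for the 2300s is Wednesday. For year 31: 31÷12 = 2 r 7, and 7÷4 = 1, so 2+7+1 = 10.
Wednesday + 10 ≡ Saturday — that's 2331's doomsday.
In August the doomsday date is Aug 8.
Aug 3 is 5 days before Aug 8; 5 mod 7 = 5, so Saturday − 5 = Monday.

Monday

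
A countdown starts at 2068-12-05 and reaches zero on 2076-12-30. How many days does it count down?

Dec 5, 2068 → Dec 5, 2069: 365 days.
Dec 5, 2069 → Dec 5, 2070: 365 days.
Dec 5, 2070 → Dec 5, 2071: 365 days.
Dec 5, 2071 → Dec 5, 2072: 366 days (Feb 29, 2072 is in that span).
Dec 5, 2072 → Dec 5, 2073: 365 days.
Dec 5, 2073 → Dec 5, 2074: 365 days.
Dec 5, 2074 → Dec 5, 2075: 365 days.
Dec 5, 2075 → Jan 5, 2076: 31 days (December has 31).
Jan 5, 2076 → Feb 5, 2076: 31 days (January has 31).
Feb 5, 2076 → Mar 5, 2076: 29 days (February has 29).
Mar 5, 2076 → Apr 5, 2076: 31 days (March has 31).
Apr 5, 2076 → May 5, 2076: 30 days (April has 30).
May 5, 2076 → Jun 5, 2076: 31 days (May has 31).
Jun 5, 2076 → Jul 5, 2076: 30 days (June has 30).
Jul 5, 2076 → Aug 5, 2076: 31 days (July has 31).
Aug 5, 2076 → Sep 5, 2076: 31 days (August has 31).
Sep 5, 2076 → Oct 5, 2076: 30 days (September has 30).
Oct 5, 2076 → Nov 5, 2076: 31 days (October has 31).
Nov 5, 2076 → Dec 5, 2076: 30 days (November has 30).
Dec 5, 2076 → Dec 30, 2076: 25 days.
Total: 2947 days.

2947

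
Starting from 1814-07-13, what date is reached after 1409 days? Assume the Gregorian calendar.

+365 (one year) → Jul 13, 1815 (1044 left).
+366 (one year; includes Feb 29, 1816) → Jul 13, 1816 (678 left).
+365 (one year) → Jul 13, 1817 (313 left).
Jul has 31 days: +19 → Aug 1, 1817 (294 left).
Aug has 31 days: +31 → Sep 1, 1817 (263 left).
Sep has 30 days: +30 → Oct 1, 1817 (233 left).
Oct has 31 days: +31 → Nov 1, 1817 (202 left).
Nov has 30 days: +30 → Dec 1, 1817 (172 left).
Dec has 31 days: +31 → Jan 1, 1818 (141 left).
Jan has 31 days: +31 → Feb 1, 1818 (110 left).
Feb has 28 days: +28 → Mar 1, 1818 (82 left).
Mar has 31 days: +31 → Apr 1, 1818 (51 left).
Apr has 30 days: +30 → May 1, 1818 (21 left).
+21 → May 22, 1818.

May 22, 1818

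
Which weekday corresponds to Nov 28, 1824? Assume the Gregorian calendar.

Sunday

Doomsday rule: the anchor day for the 1800s is Friday. For year 24: 24÷12 = 2 r 0, and 0÷4 = 0, so 2+0+0 = 2.
Friday + 2 ≡ Sunday — that's 1824's doomsday.
In November the doomsday date is Nov 7.
Nov 28 is 21 days after Nov 7; 21 mod 7 = 0, so Sunday + 0 = Sunday.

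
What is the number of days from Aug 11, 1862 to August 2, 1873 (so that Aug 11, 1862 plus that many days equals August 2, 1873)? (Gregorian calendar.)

4009

Aug 11, 1862 → Aug 11, 1863: 365 days.
Aug 11, 1863 → Aug 11, 1864: 366 days (Feb 29, 1864 is in that span).
Aug 11, 1864 → Aug 11, 1865: 365 days.
Aug 11, 1865 → Aug 11, 1866: 365 days.
Aug 11, 1866 → Aug 11, 1867: 365 days.
Aug 11, 1867 → Aug 11, 1868: 366 days (Feb 29, 1868 is in that span).
Aug 11, 1868 → Aug 11, 1869: 365 days.
Aug 11, 1869 → Aug 11, 1870: 365 days.
Aug 11, 1870 → Aug 11, 1871: 365 days.
Aug 11, 1871 → Aug 11, 1872: 366 days (Feb 29, 1872 is in that span).
Aug 11, 1872 → Sep 11, 1872: 31 days (August has 31).
Sep 11, 1872 → Oct 11, 1872: 30 days (September has 30).
Oct 11, 1872 → Nov 11, 1872: 31 days (October has 31).
Nov 11, 1872 → Dec 11, 1872: 30 days (November has 30).
Dec 11, 1872 → Jan 11, 1873: 31 days (December has 31).
Jan 11, 1873 → Feb 11, 1873: 31 days (January has 31).
Feb 11, 1873 → Mar 11, 1873: 28 days (February has 28).
Mar 11, 1873 → Apr 11, 1873: 31 days (March has 31).
Apr 11, 1873 → May 11, 1873: 30 days (April has 30).
May 11, 1873 → Jun 11, 1873: 31 days (May has 31).
Jun 11, 1873 → Jul 11, 1873: 30 days (June has 30).
Jul 11, 1873 → Aug 2, 1873: 22 days.
Total: 4009 days.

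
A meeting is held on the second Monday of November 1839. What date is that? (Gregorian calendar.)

November 11, 1839

November 1, 1839 is a Friday.
The first Monday is therefore November 4 (3 days later).
The second Monday is 4 + 1×7 = November 11.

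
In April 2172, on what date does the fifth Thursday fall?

April 30, 2172

April 1, 2172 is a Wednesday.
The first Thursday is therefore April 2 (1 days later).
The fifth Thursday is 2 + 4×7 = April 30.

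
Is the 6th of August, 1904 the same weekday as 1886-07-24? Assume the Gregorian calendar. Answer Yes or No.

Yes

From Jul 24, 1886 to Aug 6, 1904 is 6587 days.
6587 mod 7 = 0, so they are the same weekday.
(Jul 24, 1886 is a Saturday; Aug 6, 1904 is a Saturday.)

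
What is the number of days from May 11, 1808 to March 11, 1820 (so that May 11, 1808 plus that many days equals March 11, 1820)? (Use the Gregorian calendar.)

4322

May 11, 1808 → May 11, 1809: 365 days.
May 11, 1809 → May 11, 1810: 365 days.
May 11, 1810 → May 11, 1811: 365 days.
May 11, 1811 → May 11, 1812: 366 days (Feb 29, 1812 is in that span).
May 11, 1812 → May 11, 1813: 365 days.
May 11, 1813 → May 11, 1814: 365 days.
May 11, 1814 → May 11, 1815: 365 days.
May 11, 1815 → May 11, 1816: 366 days (Feb 29, 1816 is in that span).
May 11, 1816 → May 11, 1817: 365 days.
May 11, 1817 → May 11, 1818: 365 days.
May 11, 1818 → May 11, 1819: 365 days.
May 11, 1819 → Jun 11, 1819: 31 days (May has 31).
Jun 11, 1819 → Jul 11, 1819: 30 days (June has 30).
Jul 11, 1819 → Aug 11, 1819: 31 days (July has 31).
Aug 11, 1819 → Sep 11, 1819: 31 days (August has 31).
Sep 11, 1819 → Oct 11, 1819: 30 days (September has 30).
Oct 11, 1819 → Nov 11, 1819: 31 days (October has 31).
Nov 11, 1819 → Dec 11, 1819: 30 days (November has 30).
Dec 11, 1819 → Jan 11, 1820: 31 days (December has 31).
Jan 11, 1820 → Feb 11, 1820: 31 days (January has 31).
Feb 11, 1820 → Mar 11, 1820: 29 days.
Total: 4322 days.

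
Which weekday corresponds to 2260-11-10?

Saturday

Doomsday rule: the anchor day for the 2200s is Friday. For year 60: 60÷12 = 5 r 0, and 0÷4 = 0, so 5+0+0 = 5.
Friday + 5 ≡ Wednesday — that's 2260's doomsday.
In November the doomsday date is Nov 7.
Nov 10 is 3 days after Nov 7; 3 mod 7 = 3, so Wednesday + 3 = Saturday.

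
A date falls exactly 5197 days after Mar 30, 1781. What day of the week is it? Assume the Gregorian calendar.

First find the weekday of Mar 30, 1781. Doomsday rule: the anchor day for the 1700s is Sunday. For year 81: 81÷12 = 6 r 9, and 9÷4 = 2, so 6+9+2 = 17.
Sunday + 17 ≡ Wednesday — that's 1781's doomsday.
In March the doomsday date is Mar 14.
Mar 30 is 16 days after Mar 14; 16 mod 7 = 2, so Wednesday + 2 = Friday.
5197 mod 7 = 3, so 5197 days after a Friday is Friday + 3 = Monday.

Monday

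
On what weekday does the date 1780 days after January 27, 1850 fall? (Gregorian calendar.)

Tuesday

First find the weekday of Jan 27, 1850. Doomsday rule: the anchor day for the 1800s is Friday. For year 50: 50÷12 = 4 r 2, and 2÷4 = 0, so 4+2+0 = 6.
Friday + 6 ≡ Thursday — that's 1850's doomsday.
In January the doomsday date is Jan 3 (1850 is not a leap year).
Jan 27 is 24 days after Jan 3; 24 mod 7 = 3, so Thursday + 3 = Sunday.
1780 mod 7 = 2, so 1780 days after a Sunday is Sunday + 2 = Tuesday.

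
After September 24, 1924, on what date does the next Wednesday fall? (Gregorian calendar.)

October 1, 1924

Sep 24, 1924 is a Wednesday.
From Wednesday to the next Wednesday is 7 days.
Sep 24, 1924 + 7 = Oct 1, 1924.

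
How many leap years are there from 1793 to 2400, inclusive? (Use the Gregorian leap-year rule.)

Multiples of 4 in [1793,2400]: 152.
Of those, multiples of 100: 7 (not leap unless ÷400).
Multiples of 400: 2.
Leap years = 152 − 7 + 2 = 147.

147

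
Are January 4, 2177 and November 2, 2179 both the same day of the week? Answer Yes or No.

From Jan 4, 2177 to Nov 2, 2179 is 1032 days.
1032 mod 7 = 3, so they are different weekdays.
(Jan 4, 2177 is a Saturday; Nov 2, 2179 is a Tuesday.)

No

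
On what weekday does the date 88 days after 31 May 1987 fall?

Thursday

May 31, 1987 is a Sunday.
88 mod 7 = 4, so 88 days after a Sunday is Sunday + 4 = Thursday.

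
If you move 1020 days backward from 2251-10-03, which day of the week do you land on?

Sunday

Oct 3, 2251 is a Friday.
1020 mod 7 = 5, so 1020 days before a Friday is Friday − 5 = Sunday.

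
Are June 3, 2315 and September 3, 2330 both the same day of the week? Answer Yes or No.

No

From Jun 3, 2315 to Sep 3, 2330 is 5571 days.
5571 mod 7 = 6, so they are different weekdays.
(Jun 3, 2315 is a Thursday; Sep 3, 2330 is a Wednesday.)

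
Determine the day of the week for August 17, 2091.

Friday

January 1, 2091 is a Monday.
Jan 1, 2091 → Feb 1, 2091: 31 days (January has 31).
Feb 1, 2091 → Mar 1, 2091: 28 days (February has 28).
Mar 1, 2091 → Apr 1, 2091: 31 days (March has 31).
Apr 1, 2091 → May 1, 2091: 30 days (April has 30).
May 1, 2091 → Jun 1, 2091: 31 days (May has 31).
Jun 1, 2091 → Jul 1, 2091: 30 days (June has 30).
Jul 1, 2091 → Aug 1, 2091: 31 days (July has 31).
Aug 1, 2091 → Aug 17, 2091: 16 days.
Total: 228 days.
228 mod 7 = 4, so Monday + 4 = Friday.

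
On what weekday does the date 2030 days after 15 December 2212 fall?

Dec 15, 2212 is a Tuesday.
2030 mod 7 = 0, so 2030 days after a Tuesday is Tuesday + 0 = Tuesday.

Tuesday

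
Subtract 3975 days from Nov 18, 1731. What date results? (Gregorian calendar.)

−365 (one year) → Nov 18, 1730 (3610 left).
−365 (one year) → Nov 18, 1729 (3245 left).
−365 (one year) → Nov 18, 1728 (2880 left).
−366 (one year; includes Feb 29, 1728) → Nov 18, 1727 (2514 left).
−365 (one year) → Nov 18, 1726 (2149 left).
−365 (one year) → Nov 18, 1725 (1784 left).
−365 (one year) → Nov 18, 1724 (1419 left).
−366 (one year; includes Feb 29, 1724) → Nov 18, 1723 (1053 left).
−365 (one year) → Nov 18, 1722 (688 left).
−365 (one year) → Nov 18, 1721 (323 left).
−18 → Oct 31, 1721 (end of Oct, 31 days; 305 left).
−31 → Sep 30, 1721 (end of Sep, 30 days; 274 left).
−30 → Aug 31, 1721 (end of Aug, 31 days; 244 left).
−31 → Jul 31, 1721 (end of Jul, 31 days; 213 left).
−31 → Jun 30, 1721 (end of Jun, 30 days; 182 left).
−30 → May 31, 1721 (end of May, 31 days; 152 left).
−31 → Apr 30, 1721 (end of Apr, 30 days; 121 left).
−30 → Mar 31, 1721 (end of Mar, 31 days; 91 left).
−31 → Feb 28, 1721 (end of Feb, 28 days; 60 left).
−28 → Jan 31, 1721 (end of Jan, 31 days; 32 left).
−31 → Dec 31, 1720 (end of Dec, 31 days; 1 left).
−1 → Dec 30, 1720.

December 30, 1720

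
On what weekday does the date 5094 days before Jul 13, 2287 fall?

First find the weekday of Jul 13, 2287. Doomsday rule: the anchor day for the 2200s is Friday. For year 87: 87÷12 = 7 r 3, and 3÷4 = 0, so 7+3+0 = 10.
Friday + 10 ≡ Monday — that's 2287's doomsday.
In July the doomsday date is Jul 11.
Jul 13 is 2 days after Jul 11; 2 mod 7 = 2, so Monday + 2 = Wednesday.
5094 mod 7 = 5, so 5094 days before a Wednesday is Wednesday − 5 = Friday.

Friday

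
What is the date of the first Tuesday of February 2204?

February 1, 2204 is a Wednesday.
The first Tuesday is therefore February 7 (6 days later).

February 7, 2204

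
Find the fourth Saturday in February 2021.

February 1, 2021 is a Monday.
The first Saturday is therefore February 6 (5 days later).
The fourth Saturday is 6 + 3×7 = February 27.

February 27, 2021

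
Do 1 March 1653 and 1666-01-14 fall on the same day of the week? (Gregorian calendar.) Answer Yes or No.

No

From Mar 1, 1653 to Jan 14, 1666 is 4702 days.
4702 mod 7 = 5, so they are different weekdays.
(Mar 1, 1653 is a Saturday; Jan 14, 1666 is a Thursday.)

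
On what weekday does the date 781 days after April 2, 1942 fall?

Monday

First find the weekday of Apr 2, 1942. Doomsday rule: the anchor day for the 1900s is Wednesday. For year 42: 42÷12 = 3 r 6, and 6÷4 = 1, so 3+6+1 = 10.
Wednesday + 10 ≡ Saturday — that's 1942's doomsday.
In April the doomsday date is Apr 4.
Apr 2 is 2 days before Apr 4; 2 mod 7 = 2, so Saturday − 2 = Thursday.
781 mod 7 = 4, so 781 days after a Thursday is Thursday + 4 = Monday.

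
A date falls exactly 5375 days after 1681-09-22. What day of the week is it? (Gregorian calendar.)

Sunday

Sep 22, 1681 is a Monday.
5375 mod 7 = 6, so 5375 days after a Monday is Monday + 6 = Sunday.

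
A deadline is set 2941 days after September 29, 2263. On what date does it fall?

October 18, 2271

+366 (one year; includes Feb 29, 2264) → Sep 29, 2264 (2575 left).
+365 (one year) → Sep 29, 2265 (2210 left).
+365 (one year) → Sep 29, 2266 (1845 left).
+365 (one year) → Sep 29, 2267 (1480 left).
+366 (one year; includes Feb 29, 2268) → Sep 29, 2268 (1114 left).
+365 (one year) → Sep 29, 2269 (749 left).
+365 (one year) → Sep 29, 2270 (384 left).
Sep has 30 days: +2 → Oct 1, 2270 (382 left).
Oct has 31 days: +31 → Nov 1, 2270 (351 left).
Nov has 30 days: +30 → Dec 1, 2270 (321 left).
Dec has 31 days: +31 → Jan 1, 2271 (290 left).
Jan has 31 days: +31 → Feb 1, 2271 (259 left).
Feb has 28 days: +28 → Mar 1, 2271 (231 left).
Mar has 31 days: +31 → Apr 1, 2271 (200 left).
Apr has 30 days: +30 → May 1, 2271 (170 left).
May has 31 days: +31 → Jun 1, 2271 (139 left).
Jun has 30 days: +30 → Jul 1, 2271 (109 left).
Jul has 31 days: +31 → Aug 1, 2271 (78 left).
Aug has 31 days: +31 → Sep 1, 2271 (47 left).
Sep has 30 days: +30 → Oct 1, 2271 (17 left).
+17 → Oct 18, 2271.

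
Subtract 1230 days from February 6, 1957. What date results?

−366 (one year; includes Feb 29, 1956) → Feb 6, 1956 (864 left).
−365 (one year) → Feb 6, 1955 (499 left).
−365 (one year) → Feb 6, 1954 (134 left).
−6 → Jan 31, 1954 (end of Jan, 31 days; 128 left).
−31 → Dec 31, 1953 (end of Dec, 31 days; 97 left).
−31 → Nov 30, 1953 (end of Nov, 30 days; 66 left).
−30 → Oct 31, 1953 (end of Oct, 31 days; 36 left).
−31 → Sep 30, 1953 (end of Sep, 30 days; 5 left).
−5 → Sep 25, 1953.

September 25, 1953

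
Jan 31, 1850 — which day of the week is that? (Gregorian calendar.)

Thursday

January 1, 1850 is a Tuesday.
Jan 1, 1850 → Jan 31, 1850: 30 days.
Total: 30 days.
30 mod 7 = 2, so Tuesday + 2 = Thursday.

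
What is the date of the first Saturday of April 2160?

April 1, 2160 is a Tuesday.
The first Saturday is therefore April 5 (4 days later).

April 5, 2160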